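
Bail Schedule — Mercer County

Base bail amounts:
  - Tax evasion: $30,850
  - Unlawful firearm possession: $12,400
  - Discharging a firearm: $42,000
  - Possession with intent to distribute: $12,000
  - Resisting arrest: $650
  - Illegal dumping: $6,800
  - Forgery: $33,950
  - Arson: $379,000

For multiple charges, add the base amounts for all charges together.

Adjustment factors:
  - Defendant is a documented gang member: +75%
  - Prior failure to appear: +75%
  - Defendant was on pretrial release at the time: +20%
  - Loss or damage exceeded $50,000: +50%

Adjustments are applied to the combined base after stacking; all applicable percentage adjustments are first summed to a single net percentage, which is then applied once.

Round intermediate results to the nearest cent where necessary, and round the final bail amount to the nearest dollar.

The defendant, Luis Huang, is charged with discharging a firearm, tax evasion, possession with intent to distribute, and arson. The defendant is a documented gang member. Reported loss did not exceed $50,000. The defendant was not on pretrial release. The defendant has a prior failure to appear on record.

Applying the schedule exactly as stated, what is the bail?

$1,159,625

Base amounts from the schedule: discharging a firearm $42,000; tax evasion $30,850; possession with intent to distribute $12,000; arson $379,000.
Stacking rule: sum of all bases. $42,000 + $30,850 + $12,000 + $379,000 = $463,850.
Net percentage adjustment: +75% +75% = +150%. $463,850 × 2.5 = $1,159,625.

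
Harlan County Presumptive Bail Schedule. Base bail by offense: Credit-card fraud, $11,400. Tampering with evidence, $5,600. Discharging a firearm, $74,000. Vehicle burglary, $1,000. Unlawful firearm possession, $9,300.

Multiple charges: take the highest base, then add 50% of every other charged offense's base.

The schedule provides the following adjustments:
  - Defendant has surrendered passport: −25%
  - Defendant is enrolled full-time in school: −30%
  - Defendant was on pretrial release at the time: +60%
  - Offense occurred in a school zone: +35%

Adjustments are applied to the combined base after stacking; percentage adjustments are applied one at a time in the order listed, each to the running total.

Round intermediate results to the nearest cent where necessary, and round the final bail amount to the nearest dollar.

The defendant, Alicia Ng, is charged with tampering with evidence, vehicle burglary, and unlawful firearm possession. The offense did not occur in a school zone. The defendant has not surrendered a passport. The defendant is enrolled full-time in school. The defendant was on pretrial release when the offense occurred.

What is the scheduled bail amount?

$14,112

Base amounts from the schedule: tampering with evidence $5,600; vehicle burglary $1,000; unlawful firearm possession $9,300.
Stacking rule: highest base plus 50% of each additional charge. Highest is unlawful firearm possession at $9,300. Additional: $5,600 × 50% = $2,800; $1,000 × 50% = $500. Combined base = $9,300 + $3,300 = $12,600.
Defendant is enrolled full-time in school (−30%): $12,600 × 0.7 = $8,820.
Defendant was on pretrial release at the time (+60%): $8,820 × 1.6 = $14,112.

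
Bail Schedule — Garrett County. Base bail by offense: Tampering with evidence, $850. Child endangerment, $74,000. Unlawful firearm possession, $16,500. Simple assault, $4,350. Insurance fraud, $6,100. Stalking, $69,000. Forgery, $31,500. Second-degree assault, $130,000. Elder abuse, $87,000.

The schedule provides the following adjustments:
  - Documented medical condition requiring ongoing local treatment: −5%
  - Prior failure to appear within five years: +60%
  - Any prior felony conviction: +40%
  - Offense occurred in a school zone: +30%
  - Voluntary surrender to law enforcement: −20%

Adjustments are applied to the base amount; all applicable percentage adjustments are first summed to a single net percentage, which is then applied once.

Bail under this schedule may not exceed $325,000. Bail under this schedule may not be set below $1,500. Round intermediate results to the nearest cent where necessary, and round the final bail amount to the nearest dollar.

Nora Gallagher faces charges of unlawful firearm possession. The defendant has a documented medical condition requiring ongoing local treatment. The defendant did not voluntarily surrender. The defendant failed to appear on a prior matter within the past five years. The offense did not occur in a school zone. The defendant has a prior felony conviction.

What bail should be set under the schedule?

$32,175

Base amounts from the schedule: unlawful firearm possession $16,500.
Single charge. Combined base = $16,500.
Net percentage adjustment: −5% +60% +40% = +95%. $16,500 × 1.95 = $32,175.
$32,175 is within the $325,000 maximum.
$32,175 is at or above the $1,500 minimum.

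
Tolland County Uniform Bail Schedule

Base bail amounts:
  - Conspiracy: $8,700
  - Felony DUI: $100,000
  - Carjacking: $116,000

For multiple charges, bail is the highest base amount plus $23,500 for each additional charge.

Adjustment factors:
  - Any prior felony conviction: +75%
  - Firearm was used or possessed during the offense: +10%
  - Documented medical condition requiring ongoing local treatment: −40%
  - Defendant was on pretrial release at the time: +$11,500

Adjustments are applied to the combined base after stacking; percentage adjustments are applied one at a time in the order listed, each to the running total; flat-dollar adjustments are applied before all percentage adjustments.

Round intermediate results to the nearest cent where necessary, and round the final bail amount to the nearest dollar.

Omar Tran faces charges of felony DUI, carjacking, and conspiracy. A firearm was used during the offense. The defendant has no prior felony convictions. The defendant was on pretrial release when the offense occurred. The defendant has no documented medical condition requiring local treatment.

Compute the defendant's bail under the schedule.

Base amounts from the schedule: felony DUI $100,000; carjacking $116,000; conspiracy $8,700.
Stacking rule: highest base plus $23,500 per additional charge. Highest is carjacking at $116,000; 2 additional charges → +$47,000. Combined base = $163,000.
Defendant was on pretrial release at the time (+$11,500 flat): $163,000 + $11,500 = $174,500.
Firearm was used or possessed during the offense (+10%): $174,500 × 1.1 = $191,950.

$191,950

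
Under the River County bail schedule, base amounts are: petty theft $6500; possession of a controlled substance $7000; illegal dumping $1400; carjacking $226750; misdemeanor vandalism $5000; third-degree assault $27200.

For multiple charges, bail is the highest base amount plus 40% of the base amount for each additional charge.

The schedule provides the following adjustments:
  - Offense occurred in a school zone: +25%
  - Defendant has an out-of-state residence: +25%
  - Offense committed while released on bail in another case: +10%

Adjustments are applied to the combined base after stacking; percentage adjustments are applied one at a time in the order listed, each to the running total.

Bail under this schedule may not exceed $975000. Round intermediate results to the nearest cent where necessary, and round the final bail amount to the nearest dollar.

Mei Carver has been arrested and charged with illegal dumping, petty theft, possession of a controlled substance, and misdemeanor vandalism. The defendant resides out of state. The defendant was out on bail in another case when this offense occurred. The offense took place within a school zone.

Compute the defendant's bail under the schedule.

$20900

Base amounts from the schedule: illegal dumping $1400; petty theft $6500; possession of a controlled substance $7000; misdemeanor vandalism $5000.
Stacking rule: highest base plus 40% of each additional charge. Highest is possession of a controlled substance at $7000. Additional: $1400 × 40% = $560; $6500 × 40% = $2600; $5000 × 40% = $2000. Combined base = $7000 + $5160 = $12160.
Offense occurred in a school zone (+25%): $12160 × 1.25 = $15200.
Defendant has an out-of-state residence (+25%): $15200 × 1.25 = $19000.
Offense committed while released on bail in another case (+10%): $19000 × 1.1 = $20900.
$20900 is within the $975000 maximum.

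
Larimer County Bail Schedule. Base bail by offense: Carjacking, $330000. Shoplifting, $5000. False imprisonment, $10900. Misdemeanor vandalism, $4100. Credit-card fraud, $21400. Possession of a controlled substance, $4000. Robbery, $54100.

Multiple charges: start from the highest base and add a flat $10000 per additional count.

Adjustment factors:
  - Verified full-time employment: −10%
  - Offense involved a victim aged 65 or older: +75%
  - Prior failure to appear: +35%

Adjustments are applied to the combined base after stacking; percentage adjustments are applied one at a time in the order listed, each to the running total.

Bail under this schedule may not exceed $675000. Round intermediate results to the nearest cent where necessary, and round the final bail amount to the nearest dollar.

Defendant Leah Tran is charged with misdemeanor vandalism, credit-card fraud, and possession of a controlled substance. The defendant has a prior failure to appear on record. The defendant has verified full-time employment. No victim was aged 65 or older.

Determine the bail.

$50301

Base amounts from the schedule: misdemeanor vandalism $4100; credit-card fraud $21400; possession of a controlled substance $4000.
Stacking rule: highest base plus $10000 per additional charge. Highest is credit-card fraud at $21400; 2 additional charges → +$20000. Combined base = $41400.
Verified full-time employment (−10%): $41400 × 0.9 = $37260.
Prior failure to appear (+35%): $37260 × 1.35 = $50301.
$50301 is within the $675000 maximum.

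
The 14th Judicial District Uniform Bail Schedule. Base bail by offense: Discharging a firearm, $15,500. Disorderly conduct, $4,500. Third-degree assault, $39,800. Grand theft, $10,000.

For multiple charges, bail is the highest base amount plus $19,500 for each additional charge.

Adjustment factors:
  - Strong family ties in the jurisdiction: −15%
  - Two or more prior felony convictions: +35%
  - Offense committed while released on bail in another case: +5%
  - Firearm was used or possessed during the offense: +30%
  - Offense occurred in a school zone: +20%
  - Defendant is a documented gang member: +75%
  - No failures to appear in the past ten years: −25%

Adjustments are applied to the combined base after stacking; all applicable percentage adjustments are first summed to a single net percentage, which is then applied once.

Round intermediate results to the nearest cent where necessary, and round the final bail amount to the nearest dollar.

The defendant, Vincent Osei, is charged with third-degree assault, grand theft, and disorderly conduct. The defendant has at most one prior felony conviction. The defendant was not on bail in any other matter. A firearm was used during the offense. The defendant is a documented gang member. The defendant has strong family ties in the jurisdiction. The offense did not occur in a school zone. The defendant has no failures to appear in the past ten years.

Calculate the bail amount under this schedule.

Base amounts from the schedule: third-degree assault $39,800; grand theft $10,000; disorderly conduct $4,500.
Stacking rule: highest base plus $19,500 per additional charge. Highest is third-degree assault at $39,800; 2 additional charges → +$39,000. Combined base = $78,800.
Net percentage adjustment: −15% +30% +75% −25% = +65%. $78,800 × 1.65 = $130,020.

$130,020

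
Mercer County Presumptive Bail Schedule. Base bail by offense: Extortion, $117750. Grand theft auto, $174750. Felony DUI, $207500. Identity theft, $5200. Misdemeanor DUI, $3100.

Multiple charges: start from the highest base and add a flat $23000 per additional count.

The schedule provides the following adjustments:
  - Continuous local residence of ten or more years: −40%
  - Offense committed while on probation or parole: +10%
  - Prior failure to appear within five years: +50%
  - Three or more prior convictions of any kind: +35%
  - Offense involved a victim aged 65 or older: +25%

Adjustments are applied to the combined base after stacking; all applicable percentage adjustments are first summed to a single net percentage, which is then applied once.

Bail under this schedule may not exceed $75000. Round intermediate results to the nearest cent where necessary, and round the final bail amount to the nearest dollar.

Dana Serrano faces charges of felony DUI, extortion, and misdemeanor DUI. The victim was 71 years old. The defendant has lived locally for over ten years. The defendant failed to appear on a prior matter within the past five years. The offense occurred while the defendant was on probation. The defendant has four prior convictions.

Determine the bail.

$75000

Base amounts from the schedule: felony DUI $207500; extortion $117750; misdemeanor DUI $3100.
Stacking rule: highest base plus $23000 per additional charge. Highest is felony DUI at $207500; 2 additional charges → +$46000. Combined base = $253500.
Net percentage adjustment: −40% +10% +50% +35% +25% = +80%. $253500 × 1.8 = $456300.
Result $456300 exceeds the maximum of $75000; bail is capped at $75000.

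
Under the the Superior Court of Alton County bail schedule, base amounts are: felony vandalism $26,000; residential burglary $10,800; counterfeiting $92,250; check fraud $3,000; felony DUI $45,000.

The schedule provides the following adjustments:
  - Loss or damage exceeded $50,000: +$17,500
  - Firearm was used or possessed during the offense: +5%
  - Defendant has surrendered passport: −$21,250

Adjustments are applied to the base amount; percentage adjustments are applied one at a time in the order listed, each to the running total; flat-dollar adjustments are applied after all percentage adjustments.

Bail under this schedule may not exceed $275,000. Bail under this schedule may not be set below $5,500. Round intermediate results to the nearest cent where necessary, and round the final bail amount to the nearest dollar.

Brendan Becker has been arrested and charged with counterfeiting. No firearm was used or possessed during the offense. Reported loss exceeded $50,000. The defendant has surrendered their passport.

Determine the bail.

$88,500

Base amounts from the schedule: counterfeiting $92,250.
Single charge. Combined base = $92,250.
Loss or damage exceeded $50,000 (+$17,500 flat): $92,250 + $17,500 = $109,750.
Defendant has surrendered passport (−$21,250 flat): $109,750 − $21,250 = $88,500.
$88,500 is within the $275,000 maximum.
$88,500 is at or above the $5,500 minimum.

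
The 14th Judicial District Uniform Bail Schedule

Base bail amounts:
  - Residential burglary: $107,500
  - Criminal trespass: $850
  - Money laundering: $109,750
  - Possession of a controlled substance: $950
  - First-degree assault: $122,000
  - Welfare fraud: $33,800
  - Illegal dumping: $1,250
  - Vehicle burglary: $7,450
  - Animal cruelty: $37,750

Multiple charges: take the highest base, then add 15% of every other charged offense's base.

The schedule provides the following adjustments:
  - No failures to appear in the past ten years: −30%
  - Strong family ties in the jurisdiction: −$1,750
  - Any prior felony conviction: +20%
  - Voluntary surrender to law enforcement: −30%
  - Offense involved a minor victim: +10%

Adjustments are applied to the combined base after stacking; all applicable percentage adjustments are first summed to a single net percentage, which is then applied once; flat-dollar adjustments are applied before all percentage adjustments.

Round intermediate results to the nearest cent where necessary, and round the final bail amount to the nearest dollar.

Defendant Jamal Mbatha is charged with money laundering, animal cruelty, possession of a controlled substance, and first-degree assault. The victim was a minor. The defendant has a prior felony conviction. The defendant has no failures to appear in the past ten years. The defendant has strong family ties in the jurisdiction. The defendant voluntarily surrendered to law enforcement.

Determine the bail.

$99,762

Base amounts from the schedule: money laundering $109,750; animal cruelty $37,750; possession of a controlled substance $950; first-degree assault $122,000.
Stacking rule: highest base plus 15% of each additional charge. Highest is first-degree assault at $122,000. Additional: $109,750 × 15% = $16,462.50; $37,750 × 15% = $5,662.50; $950 × 15% = $142.50. Combined base = $122,000 + $22,267.50 = $144,267.50.
Strong family ties in the jurisdiction (−$1,750 flat): $144,267.50 − $1,750 = $142,517.50.
Net percentage adjustment: −30% +20% −30% +10% = −30%. $142,517.50 × 0.7 = $99,762.25.
Rounded to the nearest dollar: $99,762.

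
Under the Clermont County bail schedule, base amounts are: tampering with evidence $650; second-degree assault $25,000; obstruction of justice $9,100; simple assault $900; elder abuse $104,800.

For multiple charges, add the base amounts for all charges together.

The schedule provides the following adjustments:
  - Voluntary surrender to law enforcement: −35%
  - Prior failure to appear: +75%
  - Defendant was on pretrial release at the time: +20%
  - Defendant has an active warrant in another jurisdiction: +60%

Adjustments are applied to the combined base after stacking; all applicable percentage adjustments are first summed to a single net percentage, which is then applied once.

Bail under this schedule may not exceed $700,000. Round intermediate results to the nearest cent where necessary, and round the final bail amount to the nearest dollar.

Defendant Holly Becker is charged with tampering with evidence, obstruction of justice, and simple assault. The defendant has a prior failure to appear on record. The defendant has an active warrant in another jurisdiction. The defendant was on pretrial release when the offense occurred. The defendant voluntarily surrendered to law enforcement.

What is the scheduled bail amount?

Base amounts from the schedule: tampering with evidence $650; obstruction of justice $9,100; simple assault $900.
Stacking rule: sum of all bases. $650 + $9,100 + $900 = $10,650.
Net percentage adjustment: −35% +75% +20% +60% = +120%. $10,650 × 2.2 = $23,430.
$23,430 is within the $700,000 maximum.

$23,430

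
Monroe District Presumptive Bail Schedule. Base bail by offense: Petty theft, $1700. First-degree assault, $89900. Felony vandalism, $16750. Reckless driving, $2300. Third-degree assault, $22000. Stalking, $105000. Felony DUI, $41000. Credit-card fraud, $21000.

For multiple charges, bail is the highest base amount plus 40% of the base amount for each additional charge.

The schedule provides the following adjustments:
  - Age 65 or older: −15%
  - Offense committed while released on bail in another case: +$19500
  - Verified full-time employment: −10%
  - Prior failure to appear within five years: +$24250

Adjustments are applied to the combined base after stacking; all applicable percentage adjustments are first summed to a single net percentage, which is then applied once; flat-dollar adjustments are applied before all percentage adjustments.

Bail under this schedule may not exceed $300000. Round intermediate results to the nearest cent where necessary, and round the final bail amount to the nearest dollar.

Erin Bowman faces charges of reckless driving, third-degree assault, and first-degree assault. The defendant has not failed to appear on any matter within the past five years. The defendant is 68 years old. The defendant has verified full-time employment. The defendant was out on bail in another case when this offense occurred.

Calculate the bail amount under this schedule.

Base amounts from the schedule: reckless driving $2300; third-degree assault $22000; first-degree assault $89900.
Stacking rule: highest base plus 40% of each additional charge. Highest is first-degree assault at $89900. Additional: $2300 × 40% = $920; $22000 × 40% = $8800. Combined base = $89900 + $9720 = $99620.
Offense committed while released on bail in another case (+$19500 flat): $99620 + $19500 = $119120.
Net percentage adjustment: −15% −10% = −25%. $119120 × 0.75 = $89340.
$89340 is within the $300000 maximum.

$89340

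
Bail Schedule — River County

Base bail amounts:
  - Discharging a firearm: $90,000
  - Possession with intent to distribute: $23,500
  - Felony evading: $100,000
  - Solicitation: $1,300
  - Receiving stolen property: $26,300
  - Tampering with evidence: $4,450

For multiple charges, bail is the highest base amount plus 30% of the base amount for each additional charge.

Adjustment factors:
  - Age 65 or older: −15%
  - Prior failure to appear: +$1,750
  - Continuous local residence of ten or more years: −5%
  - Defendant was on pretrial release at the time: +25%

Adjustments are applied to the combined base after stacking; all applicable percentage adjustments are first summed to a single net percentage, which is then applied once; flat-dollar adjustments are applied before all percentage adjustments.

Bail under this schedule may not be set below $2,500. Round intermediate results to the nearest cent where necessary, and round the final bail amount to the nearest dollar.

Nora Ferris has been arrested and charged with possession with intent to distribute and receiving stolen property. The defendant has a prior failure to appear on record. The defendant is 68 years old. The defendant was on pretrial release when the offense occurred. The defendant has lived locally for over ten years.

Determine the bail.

Base amounts from the schedule: possession with intent to distribute $23,500; receiving stolen property $26,300.
Stacking rule: highest base plus 30% of each additional charge. Highest is receiving stolen property at $26,300. Additional: $23,500 × 30% = $7,050. Combined base = $26,300 + $7,050 = $33,350.
Prior failure to appear (+$1,750 flat): $33,350 + $1,750 = $35,100.
Net percentage adjustment: −15% −5% +25% = +5%. $35,100 × 1.05 = $36,855.
$36,855 is at or above the $2,500 minimum.

$36,855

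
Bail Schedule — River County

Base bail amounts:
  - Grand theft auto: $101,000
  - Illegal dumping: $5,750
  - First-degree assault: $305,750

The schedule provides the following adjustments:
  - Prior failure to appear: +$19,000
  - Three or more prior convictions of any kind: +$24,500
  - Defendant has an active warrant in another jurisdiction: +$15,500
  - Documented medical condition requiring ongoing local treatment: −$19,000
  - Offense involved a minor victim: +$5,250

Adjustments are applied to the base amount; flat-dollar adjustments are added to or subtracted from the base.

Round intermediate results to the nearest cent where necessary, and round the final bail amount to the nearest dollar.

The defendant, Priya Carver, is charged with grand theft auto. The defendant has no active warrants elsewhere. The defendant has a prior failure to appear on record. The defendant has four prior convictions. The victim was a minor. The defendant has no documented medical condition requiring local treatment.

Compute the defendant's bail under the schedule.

Base amounts from the schedule: grand theft auto $101,000.
Single charge. Combined base = $101,000.
Prior failure to appear (+$19,000 flat): $101,000 + $19,000 = $120,000.
Three or more prior convictions of any kind (+$24,500 flat): $120,000 + $24,500 = $144,500.
Offense involved a minor victim (+$5,250 flat): $144,500 + $5,250 = $149,750.

$149,750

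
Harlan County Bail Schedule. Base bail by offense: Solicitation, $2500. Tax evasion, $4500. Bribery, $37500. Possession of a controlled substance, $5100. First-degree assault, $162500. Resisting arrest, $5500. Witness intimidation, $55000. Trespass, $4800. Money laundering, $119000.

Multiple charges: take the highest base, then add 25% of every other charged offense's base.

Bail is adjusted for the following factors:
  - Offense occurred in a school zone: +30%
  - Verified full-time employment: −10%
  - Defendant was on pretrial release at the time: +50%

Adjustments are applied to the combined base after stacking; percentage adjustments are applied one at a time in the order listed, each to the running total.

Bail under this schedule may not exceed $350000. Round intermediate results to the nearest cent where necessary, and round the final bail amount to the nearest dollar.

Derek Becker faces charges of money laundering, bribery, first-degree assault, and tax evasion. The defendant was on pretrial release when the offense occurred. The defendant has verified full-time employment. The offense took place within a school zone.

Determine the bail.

Base amounts from the schedule: money laundering $119000; bribery $37500; first-degree assault $162500; tax evasion $4500.
Stacking rule: highest base plus 25% of each additional charge. Highest is first-degree assault at $162500. Additional: $119000 × 25% = $29750; $37500 × 25% = $9375; $4500 × 25% = $1125. Combined base = $162500 + $40250 = $202750.
Offense occurred in a school zone (+30%): $202750 × 1.3 = $263575.
Verified full-time employment (−10%): $263575 × 0.9 = $237217.50.
Defendant was on pretrial release at the time (+50%): $237217.50 × 1.5 = $355826.25.
Result $355826.25 exceeds the maximum of $350000; bail is capped at $350000.

$350000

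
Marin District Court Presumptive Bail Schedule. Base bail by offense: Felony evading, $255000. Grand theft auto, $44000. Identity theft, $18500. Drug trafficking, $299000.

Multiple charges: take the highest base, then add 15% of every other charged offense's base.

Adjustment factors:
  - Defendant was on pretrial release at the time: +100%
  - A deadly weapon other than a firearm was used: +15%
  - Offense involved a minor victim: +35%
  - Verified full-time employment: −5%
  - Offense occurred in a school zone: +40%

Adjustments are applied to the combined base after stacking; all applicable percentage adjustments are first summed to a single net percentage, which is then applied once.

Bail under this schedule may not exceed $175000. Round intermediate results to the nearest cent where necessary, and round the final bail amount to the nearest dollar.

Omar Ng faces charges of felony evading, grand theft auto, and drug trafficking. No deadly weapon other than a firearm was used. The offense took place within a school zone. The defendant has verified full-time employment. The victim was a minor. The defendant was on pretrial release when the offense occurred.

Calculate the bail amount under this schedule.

Base amounts from the schedule: felony evading $255000; grand theft auto $44000; drug trafficking $299000.
Stacking rule: highest base plus 15% of each additional charge. Highest is drug trafficking at $299000. Additional: $255000 × 15% = $38250; $44000 × 15% = $6600. Combined base = $299000 + $44850 = $343850.
Net percentage adjustment: +100% +35% −5% +40% = +170%. $343850 × 2.7 = $928395.
Result $928395 exceeds the maximum of $175000; bail is capped at $175000.

$175000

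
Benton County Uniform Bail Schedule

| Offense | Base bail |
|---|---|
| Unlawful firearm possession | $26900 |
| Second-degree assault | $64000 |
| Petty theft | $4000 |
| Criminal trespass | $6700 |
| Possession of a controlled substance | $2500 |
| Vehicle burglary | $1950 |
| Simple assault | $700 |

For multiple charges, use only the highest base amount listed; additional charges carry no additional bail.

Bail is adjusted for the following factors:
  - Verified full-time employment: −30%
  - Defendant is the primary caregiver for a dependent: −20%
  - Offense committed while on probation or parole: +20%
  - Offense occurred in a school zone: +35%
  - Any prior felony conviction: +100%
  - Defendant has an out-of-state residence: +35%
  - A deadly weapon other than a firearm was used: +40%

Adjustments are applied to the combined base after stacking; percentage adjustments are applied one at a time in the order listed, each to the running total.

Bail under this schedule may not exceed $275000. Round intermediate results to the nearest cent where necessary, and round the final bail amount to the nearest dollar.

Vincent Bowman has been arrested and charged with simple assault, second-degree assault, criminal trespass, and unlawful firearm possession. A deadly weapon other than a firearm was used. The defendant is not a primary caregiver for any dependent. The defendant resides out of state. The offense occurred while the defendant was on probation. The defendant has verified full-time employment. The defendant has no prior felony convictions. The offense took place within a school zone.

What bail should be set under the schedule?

$137169

Base amounts from the schedule: simple assault $700; second-degree assault $64000; criminal trespass $6700; unlawful firearm possession $26900.
Stacking rule: use the highest base only. Highest is second-degree assault at $64000. Combined base = $64000.
Verified full-time employment (−30%): $64000 × 0.7 = $44800.
Offense committed while on probation or parole (+20%): $44800 × 1.2 = $53760.
Offense occurred in a school zone (+35%): $53760 × 1.35 = $72576.
Defendant has an out-of-state residence (+35%): $72576 × 1.35 = $97977.60.
A deadly weapon other than a firearm was used (+40%): $97977.60 × 1.4 = $137168.64.
$137168.64 is within the $275000 maximum.
Rounded to the nearest dollar: $137169.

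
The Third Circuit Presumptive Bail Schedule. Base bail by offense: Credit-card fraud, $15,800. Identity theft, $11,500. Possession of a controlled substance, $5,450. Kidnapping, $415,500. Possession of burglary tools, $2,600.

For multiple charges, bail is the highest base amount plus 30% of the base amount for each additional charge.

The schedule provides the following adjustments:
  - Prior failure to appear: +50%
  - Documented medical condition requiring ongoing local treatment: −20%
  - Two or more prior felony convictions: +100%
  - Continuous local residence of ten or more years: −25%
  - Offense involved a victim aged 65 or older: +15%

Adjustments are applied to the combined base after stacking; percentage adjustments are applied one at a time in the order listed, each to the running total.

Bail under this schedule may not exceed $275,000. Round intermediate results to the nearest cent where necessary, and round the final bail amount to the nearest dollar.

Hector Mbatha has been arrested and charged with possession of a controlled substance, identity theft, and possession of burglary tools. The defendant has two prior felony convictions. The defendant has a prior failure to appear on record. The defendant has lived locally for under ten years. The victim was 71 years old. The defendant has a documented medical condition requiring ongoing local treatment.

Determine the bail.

$38,405

Base amounts from the schedule: possession of a controlled substance $5,450; identity theft $11,500; possession of burglary tools $2,600.
Stacking rule: highest base plus 30% of each additional charge. Highest is identity theft at $11,500. Additional: $5,450 × 30% = $1,635; $2,600 × 30% = $780. Combined base = $11,500 + $2,415 = $13,915.
Prior failure to appear (+50%): $13,915 × 1.5 = $20,872.50.
Documented medical condition requiring ongoing local treatment (−20%): $20,872.50 × 0.8 = $16,698.
Two or more prior felony convictions (+100%): $16,698 × 2 = $33,396.
Offense involved a victim aged 65 or older (+15%): $33,396 × 1.15 = $38,405.40.
$38,405.40 is within the $275,000 maximum.
Rounded to the nearest dollar: $38,405.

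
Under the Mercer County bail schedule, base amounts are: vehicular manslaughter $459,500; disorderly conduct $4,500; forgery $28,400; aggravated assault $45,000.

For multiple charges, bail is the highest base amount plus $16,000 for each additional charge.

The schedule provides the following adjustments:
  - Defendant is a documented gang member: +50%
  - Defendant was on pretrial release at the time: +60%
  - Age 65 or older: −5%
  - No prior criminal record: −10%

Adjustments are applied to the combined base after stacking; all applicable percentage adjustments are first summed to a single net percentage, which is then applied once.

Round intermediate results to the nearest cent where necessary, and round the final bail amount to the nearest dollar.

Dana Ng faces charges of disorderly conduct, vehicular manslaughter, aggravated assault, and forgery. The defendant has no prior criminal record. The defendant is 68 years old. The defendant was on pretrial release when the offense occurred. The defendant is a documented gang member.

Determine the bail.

$989,625

Base amounts from the schedule: disorderly conduct $4,500; vehicular manslaughter $459,500; aggravated assault $45,000; forgery $28,400.
Stacking rule: highest base plus $16,000 per additional charge. Highest is vehicular manslaughter at $459,500; 3 additional charges → +$48,000. Combined base = $507,500.
Net percentage adjustment: +50% +60% −5% −10% = +95%. $507,500 × 1.95 = $989,625.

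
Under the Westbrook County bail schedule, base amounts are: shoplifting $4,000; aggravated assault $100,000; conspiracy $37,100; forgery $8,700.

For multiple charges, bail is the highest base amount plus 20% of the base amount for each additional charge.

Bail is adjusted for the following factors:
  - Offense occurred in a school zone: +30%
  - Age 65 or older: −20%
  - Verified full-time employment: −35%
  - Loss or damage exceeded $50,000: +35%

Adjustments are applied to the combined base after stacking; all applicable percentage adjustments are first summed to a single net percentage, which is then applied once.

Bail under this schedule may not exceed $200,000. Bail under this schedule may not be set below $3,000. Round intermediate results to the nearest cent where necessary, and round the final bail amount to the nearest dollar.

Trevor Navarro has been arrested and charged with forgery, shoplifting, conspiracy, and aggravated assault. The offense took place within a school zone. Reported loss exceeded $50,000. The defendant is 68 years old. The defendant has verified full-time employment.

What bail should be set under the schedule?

Base amounts from the schedule: forgery $8,700; shoplifting $4,000; conspiracy $37,100; aggravated assault $100,000.
Stacking rule: highest base plus 20% of each additional charge. Highest is aggravated assault at $100,000. Additional: $8,700 × 20% = $1,740; $4,000 × 20% = $800; $37,100 × 20% = $7,420. Combined base = $100,000 + $9,960 = $109,960.
Net percentage adjustment: +30% −20% −35% +35% = +10%. $109,960 × 1.1 = $120,956.
$120,956 is within the $200,000 maximum.
$120,956 is at or above the $3,000 minimum.

$120,956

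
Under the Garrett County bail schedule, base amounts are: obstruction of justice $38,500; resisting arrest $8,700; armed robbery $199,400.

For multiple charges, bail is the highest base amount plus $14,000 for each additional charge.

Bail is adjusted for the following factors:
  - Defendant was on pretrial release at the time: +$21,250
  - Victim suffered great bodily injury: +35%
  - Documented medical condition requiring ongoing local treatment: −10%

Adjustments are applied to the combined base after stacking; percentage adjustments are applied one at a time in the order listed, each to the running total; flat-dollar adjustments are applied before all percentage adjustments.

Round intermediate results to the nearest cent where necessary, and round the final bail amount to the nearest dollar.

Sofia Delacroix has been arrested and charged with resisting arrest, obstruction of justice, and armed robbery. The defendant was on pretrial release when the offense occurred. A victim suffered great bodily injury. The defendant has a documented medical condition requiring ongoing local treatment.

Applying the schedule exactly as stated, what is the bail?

Base amounts from the schedule: resisting arrest $8,700; obstruction of justice $38,500; armed robbery $199,400.
Stacking rule: highest base plus $14,000 per additional charge. Highest is armed robbery at $199,400; 2 additional charges → +$28,000. Combined base = $227,400.
Defendant was on pretrial release at the time (+$21,250 flat): $227,400 + $21,250 = $248,650.
Victim suffered great bodily injury (+35%): $248,650 × 1.35 = $335,677.50.
Documented medical condition requiring ongoing local treatment (−10%): $335,677.50 × 0.9 = $302,109.75.
Rounded to the nearest dollar: $302,110.

$302,110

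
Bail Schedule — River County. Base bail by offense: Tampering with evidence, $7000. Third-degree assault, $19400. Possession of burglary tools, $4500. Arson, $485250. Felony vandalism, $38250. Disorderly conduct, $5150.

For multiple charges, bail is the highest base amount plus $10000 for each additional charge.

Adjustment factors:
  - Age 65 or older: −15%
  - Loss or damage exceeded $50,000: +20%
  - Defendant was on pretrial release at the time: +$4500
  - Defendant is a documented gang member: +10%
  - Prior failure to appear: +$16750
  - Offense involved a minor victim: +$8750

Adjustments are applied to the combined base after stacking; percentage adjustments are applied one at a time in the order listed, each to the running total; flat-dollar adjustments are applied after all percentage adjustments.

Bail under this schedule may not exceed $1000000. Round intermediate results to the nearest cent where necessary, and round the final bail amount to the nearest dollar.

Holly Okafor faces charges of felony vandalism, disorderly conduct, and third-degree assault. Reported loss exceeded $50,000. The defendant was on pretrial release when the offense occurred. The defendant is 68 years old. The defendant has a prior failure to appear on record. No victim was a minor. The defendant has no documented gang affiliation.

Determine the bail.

$80665

Base amounts from the schedule: felony vandalism $38250; disorderly conduct $5150; third-degree assault $19400.
Stacking rule: highest base plus $10000 per additional charge. Highest is felony vandalism at $38250; 2 additional charges → +$20000. Combined base = $58250.
Age 65 or older (−15%): $58250 × 0.85 = $49512.50.
Loss or damage exceeded $50,000 (+20%): $49512.50 × 1.2 = $59415.
Defendant was on pretrial release at the time (+$4500 flat): $59415 + $4500 = $63915.
Prior failure to appear (+$16750 flat): $63915 + $16750 = $80665.
$80665 is within the $1000000 maximum.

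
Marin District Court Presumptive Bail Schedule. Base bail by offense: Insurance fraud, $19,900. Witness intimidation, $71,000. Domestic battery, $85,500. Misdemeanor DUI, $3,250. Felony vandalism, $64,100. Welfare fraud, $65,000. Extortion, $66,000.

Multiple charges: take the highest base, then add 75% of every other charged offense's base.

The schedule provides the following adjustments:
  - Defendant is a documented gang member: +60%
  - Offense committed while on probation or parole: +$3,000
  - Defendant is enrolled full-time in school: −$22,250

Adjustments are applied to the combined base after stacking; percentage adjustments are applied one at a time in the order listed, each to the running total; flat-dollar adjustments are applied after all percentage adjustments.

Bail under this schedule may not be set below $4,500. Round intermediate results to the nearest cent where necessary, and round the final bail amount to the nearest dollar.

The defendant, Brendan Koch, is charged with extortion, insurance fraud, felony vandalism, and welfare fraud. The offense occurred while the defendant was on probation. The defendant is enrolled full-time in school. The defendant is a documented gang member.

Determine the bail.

Base amounts from the schedule: extortion $66,000; insurance fraud $19,900; felony vandalism $64,100; welfare fraud $65,000.
Stacking rule: highest base plus 75% of each additional charge. Highest is extortion at $66,000. Additional: $19,900 × 75% = $14,925; $64,100 × 75% = $48,075; $65,000 × 75% = $48,750. Combined base = $66,000 + $111,750 = $177,750.
Defendant is a documented gang member (+60%): $177,750 × 1.6 = $284,400.
Offense committed while on probation or parole (+$3,000 flat): $284,400 + $3,000 = $287,400.
Defendant is enrolled full-time in school (−$22,250 flat): $287,400 − $22,250 = $265,150.
$265,150 is at or above the $4,500 minimum.

$265,150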